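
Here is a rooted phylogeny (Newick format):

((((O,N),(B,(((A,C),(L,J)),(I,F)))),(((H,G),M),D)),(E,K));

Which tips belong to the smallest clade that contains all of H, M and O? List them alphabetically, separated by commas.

A, B, C, D, F, G, H, I, J, L, M, N, O

Tracing H: it sits inside (H,G).
Tracing M: it sits inside ((H,G),M).
Tracing O: it sits inside (O,N).
The smallest clade enclosing all 3 is (((O,N),(B,(((A,C),(L,J)),(I,F)))),(((H,G),M),D)); the answer is its 13 terminal taxa in alphabetical order.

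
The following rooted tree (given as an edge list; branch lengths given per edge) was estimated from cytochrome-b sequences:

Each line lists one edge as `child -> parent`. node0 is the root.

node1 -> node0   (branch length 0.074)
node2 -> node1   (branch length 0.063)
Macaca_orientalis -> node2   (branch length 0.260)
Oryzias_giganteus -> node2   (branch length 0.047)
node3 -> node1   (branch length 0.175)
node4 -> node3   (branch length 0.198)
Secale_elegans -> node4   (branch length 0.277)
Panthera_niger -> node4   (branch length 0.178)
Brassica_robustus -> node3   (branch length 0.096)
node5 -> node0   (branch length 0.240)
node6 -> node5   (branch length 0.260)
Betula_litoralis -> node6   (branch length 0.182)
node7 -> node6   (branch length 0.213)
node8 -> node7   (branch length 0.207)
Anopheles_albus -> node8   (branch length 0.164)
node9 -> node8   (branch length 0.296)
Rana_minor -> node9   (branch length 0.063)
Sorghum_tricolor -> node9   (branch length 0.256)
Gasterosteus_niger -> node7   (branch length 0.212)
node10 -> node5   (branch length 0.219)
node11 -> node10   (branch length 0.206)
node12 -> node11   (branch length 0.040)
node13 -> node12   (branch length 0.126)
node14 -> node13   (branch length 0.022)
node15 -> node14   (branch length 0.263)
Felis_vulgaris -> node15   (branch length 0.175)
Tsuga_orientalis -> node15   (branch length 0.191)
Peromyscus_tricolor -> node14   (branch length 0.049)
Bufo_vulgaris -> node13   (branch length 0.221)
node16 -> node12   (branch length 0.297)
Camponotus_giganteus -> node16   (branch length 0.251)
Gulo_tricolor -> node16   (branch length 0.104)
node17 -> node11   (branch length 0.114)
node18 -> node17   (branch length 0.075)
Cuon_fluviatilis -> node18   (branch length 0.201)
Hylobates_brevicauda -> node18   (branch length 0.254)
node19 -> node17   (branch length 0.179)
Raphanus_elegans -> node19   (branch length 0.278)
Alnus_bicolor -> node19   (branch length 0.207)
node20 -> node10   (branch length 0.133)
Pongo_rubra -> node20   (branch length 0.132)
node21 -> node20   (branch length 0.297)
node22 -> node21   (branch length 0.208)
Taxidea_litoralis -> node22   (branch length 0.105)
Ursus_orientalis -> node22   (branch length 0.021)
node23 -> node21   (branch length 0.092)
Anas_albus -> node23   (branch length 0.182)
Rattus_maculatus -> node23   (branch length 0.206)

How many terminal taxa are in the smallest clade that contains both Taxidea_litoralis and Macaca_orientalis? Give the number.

The MRCA of Taxidea_litoralis and Macaca_orientalis is the root, so the clade is the entire tree.
That clade contains 25 terminal taxa: Alnus_bicolor, Anas_albus, Anopheles_albus, Betula_litoralis, Brassica_robustus, Bufo_vulgaris, Camponotus_giganteus, Cuon_fluviatilis, Felis_vulgaris, Gasterosteus_niger, Gulo_tricolor, Hylobates_brevicauda, Macaca_orientalis, Oryzias_giganteus, Panthera_niger, Peromyscus_tricolor, Pongo_rubra, Rana_minor, Raphanus_elegans, Rattus_maculatus, Secale_elegans, Sorghum_tricolor, Taxidea_litoralis, Tsuga_orientalis, Ursus_orientalis.

25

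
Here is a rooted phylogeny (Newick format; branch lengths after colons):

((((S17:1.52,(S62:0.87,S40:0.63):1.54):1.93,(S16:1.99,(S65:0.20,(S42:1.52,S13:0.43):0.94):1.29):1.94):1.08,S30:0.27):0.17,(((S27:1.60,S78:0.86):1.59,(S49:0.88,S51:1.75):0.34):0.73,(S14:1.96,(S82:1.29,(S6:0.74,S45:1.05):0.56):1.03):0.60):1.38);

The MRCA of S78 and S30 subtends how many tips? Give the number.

16

The MRCA of S78 and S30 is the root, so the clade is the entire tree.
That clade contains 16 terminal taxa: S13, S14, S16, S17, S27, S30, S40, S42, S45, S49, S51, S6, S62, S65, S78, S82.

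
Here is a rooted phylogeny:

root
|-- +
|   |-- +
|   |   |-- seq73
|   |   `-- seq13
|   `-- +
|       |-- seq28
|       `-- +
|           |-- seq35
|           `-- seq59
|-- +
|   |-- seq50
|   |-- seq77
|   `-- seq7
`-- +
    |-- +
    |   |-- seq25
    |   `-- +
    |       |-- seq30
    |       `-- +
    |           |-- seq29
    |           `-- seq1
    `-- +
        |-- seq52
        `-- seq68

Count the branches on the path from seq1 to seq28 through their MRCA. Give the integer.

8

The MRCA of seq1 and seq28 is the root of the tree.
From seq1 up to that node: 5 branches. From seq28 up to the same node: 3 branches. Total: 5 + 3 = 8.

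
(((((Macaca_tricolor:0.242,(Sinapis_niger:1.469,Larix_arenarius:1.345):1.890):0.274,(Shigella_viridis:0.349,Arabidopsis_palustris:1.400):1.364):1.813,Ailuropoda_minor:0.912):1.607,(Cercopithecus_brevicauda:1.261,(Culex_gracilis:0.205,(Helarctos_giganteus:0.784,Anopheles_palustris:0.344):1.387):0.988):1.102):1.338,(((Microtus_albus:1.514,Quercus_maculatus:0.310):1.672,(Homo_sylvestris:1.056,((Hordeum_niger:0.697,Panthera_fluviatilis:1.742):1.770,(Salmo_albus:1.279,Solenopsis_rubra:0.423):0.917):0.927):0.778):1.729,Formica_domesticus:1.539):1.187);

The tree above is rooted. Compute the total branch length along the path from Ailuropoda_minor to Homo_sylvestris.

8.607

The path runs Ailuropoda_minor → … → MRCA → … → Homo_sylvestris; the MRCA is the root of the tree.
Branch lengths along that path: 0.912 + 1.607 + 1.338 + 1.187 + 1.729 + 0.778 + 1.056 = 8.607.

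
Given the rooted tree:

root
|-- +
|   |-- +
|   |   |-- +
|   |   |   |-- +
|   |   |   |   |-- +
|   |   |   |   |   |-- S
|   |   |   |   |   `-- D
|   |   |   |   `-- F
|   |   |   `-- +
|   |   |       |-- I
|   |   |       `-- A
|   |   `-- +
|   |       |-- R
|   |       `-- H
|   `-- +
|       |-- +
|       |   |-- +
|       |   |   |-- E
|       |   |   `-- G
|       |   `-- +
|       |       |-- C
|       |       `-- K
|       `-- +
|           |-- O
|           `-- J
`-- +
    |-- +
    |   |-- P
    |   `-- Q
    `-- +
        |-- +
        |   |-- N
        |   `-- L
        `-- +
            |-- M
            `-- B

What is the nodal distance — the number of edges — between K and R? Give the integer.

7

The MRCA of K and R is the node subtending (((((S,D),F),(I,A)),(R,H)),(((E,G),(C,K)),(O,J))).
From K up to that node: 4 branches. From R up to the same node: 3 branches. Total: 4 + 3 = 7.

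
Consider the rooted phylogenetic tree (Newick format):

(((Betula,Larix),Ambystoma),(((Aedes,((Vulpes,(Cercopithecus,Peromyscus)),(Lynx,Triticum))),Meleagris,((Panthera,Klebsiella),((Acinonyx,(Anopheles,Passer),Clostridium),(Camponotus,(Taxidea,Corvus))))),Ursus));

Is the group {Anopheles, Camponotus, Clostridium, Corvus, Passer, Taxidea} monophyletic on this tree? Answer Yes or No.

No

The MRCA of the listed taxa subtends ((Acinonyx,(Anopheles,Passer),Clostridium),(Camponotus,(Taxidea,Corvus))).
That clade also contains Acinonyx, which is not in the proposed group, so the group is not monophyletic.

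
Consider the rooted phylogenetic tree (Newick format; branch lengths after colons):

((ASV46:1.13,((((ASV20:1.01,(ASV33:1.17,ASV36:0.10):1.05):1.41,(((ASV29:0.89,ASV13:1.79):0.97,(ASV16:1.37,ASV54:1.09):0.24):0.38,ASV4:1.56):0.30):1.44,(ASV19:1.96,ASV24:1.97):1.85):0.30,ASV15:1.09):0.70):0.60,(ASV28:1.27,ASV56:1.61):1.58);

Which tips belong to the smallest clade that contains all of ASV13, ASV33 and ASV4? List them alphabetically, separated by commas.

ASV13, ASV16, ASV20, ASV29, ASV33, ASV36, ASV4, ASV54

Tracing ASV13: it sits inside (ASV29,ASV13).
Tracing ASV33: it sits inside (ASV33,ASV36).
Tracing ASV4: it sits inside (((ASV29,ASV13),(ASV16,ASV54)),ASV4).
The smallest clade enclosing all 3 is ((ASV20,(ASV33,ASV36)),(((ASV29,ASV13),(ASV16,ASV54)),ASV4)); the answer is its 8 terminal taxa in alphabetical order.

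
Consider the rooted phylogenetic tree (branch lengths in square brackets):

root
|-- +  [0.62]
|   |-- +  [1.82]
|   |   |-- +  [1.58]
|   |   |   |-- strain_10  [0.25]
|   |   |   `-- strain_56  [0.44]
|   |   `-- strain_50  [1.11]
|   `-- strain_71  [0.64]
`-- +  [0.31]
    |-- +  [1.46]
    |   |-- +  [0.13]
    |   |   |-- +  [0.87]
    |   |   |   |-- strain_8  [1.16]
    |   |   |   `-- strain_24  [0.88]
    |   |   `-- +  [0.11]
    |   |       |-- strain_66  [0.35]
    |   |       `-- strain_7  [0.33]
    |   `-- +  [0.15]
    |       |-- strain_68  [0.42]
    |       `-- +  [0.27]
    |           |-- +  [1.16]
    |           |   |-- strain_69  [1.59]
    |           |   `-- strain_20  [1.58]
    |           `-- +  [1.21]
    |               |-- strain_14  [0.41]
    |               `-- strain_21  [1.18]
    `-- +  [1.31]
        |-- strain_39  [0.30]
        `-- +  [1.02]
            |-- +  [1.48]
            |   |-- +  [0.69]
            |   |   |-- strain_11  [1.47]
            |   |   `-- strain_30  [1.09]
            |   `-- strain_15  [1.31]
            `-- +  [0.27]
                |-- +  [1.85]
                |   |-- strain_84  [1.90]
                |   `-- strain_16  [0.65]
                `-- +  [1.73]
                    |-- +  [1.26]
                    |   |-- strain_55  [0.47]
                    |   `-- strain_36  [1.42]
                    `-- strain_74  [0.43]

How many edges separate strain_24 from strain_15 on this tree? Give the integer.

8

The MRCA of strain_24 and strain_15 is the node subtending ((((strain_8,strain_24),(strain_66,strain_7)),(strain_68,((strain_69,strain_20),(strain_14,strain_21)))),(strain_39,(((strain_11,strain_30),strain_15),((strain_84,strain_16),((strain_55,strain_36),strain_74))))).
From strain_24 up to that node: 4 branches. From strain_15 up to the same node: 4 branches. Total: 4 + 4 = 8.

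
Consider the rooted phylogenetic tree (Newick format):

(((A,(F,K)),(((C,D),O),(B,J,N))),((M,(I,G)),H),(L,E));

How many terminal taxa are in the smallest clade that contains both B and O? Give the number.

The MRCA of B and O is the node subtending (((C,D),O),(B,J,N)).
That clade contains 6 terminal taxa: B, C, D, J, N, O.

6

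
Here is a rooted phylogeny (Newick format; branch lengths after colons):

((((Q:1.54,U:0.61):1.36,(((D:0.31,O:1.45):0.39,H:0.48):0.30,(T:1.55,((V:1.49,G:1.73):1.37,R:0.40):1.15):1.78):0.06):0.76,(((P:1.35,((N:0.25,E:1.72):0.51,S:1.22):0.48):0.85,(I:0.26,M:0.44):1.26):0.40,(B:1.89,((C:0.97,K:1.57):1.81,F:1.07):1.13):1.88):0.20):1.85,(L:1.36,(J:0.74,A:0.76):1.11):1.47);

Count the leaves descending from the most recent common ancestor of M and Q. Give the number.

19

The MRCA of M and Q is the node subtending (((Q,U),(((D,O),H),(T,((V,G),R)))),(((P,((N,E),S)),(I,M)),(B,((C,K),F)))).
That clade contains 19 terminal taxa: B, C, D, E, F, G, H, I, K, M, N, O, P, Q, R, S, T, U, V.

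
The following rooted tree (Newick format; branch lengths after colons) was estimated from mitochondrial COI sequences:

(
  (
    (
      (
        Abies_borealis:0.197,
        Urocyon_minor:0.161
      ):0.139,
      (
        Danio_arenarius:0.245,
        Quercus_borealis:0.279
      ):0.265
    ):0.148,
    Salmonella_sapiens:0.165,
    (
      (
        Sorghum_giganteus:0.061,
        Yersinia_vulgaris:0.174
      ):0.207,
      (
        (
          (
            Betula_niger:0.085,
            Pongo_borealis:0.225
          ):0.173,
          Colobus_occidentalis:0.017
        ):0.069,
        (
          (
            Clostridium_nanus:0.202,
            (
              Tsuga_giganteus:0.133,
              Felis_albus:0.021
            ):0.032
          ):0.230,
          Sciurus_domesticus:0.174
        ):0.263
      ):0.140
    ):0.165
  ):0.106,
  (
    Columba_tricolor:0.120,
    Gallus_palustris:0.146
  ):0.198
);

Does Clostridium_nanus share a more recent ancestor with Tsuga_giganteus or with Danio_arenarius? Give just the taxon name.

The MRCA of Clostridium_nanus and Tsuga_giganteus subtends (Clostridium_nanus,(Tsuga_giganteus,Felis_albus)) (3 taxa).
The MRCA of Clostridium_nanus and Danio_arenarius subtends (((Abies_borealis,Urocyon_minor),(Danio_arenarius,Quercus_borealis)),Salmonella_sapiens,((Sorghum_giganteus,Yersinia_vulgaris),(((Betula_niger,Pongo_borealis),Colobus_occidentalis),((Clostridium_nanus,(Tsuga_giganteus,Felis_albus)),Sciurus_domesticus)))) (14 taxa).
The first is nested inside the second, so Clostridium_nanus shares a more recent common ancestor with Tsuga_giganteus.

Tsuga_giganteus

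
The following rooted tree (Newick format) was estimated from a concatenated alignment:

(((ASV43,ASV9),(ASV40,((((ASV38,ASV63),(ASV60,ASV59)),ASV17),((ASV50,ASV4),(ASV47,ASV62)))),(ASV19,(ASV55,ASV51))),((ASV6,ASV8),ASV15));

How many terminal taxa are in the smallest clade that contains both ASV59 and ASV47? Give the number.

The MRCA of ASV59 and ASV47 is the node subtending ((((ASV38,ASV63),(ASV60,ASV59)),ASV17),((ASV50,ASV4),(ASV47,ASV62))).
That clade contains 9 terminal taxa: ASV17, ASV38, ASV4, ASV47, ASV50, ASV59, ASV60, ASV62, ASV63.

9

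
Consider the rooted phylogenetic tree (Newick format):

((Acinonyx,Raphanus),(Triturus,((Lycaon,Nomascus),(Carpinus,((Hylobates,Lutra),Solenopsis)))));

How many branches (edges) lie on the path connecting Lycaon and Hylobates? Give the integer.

6

The MRCA of Lycaon and Hylobates is the node subtending ((Lycaon,Nomascus),(Carpinus,((Hylobates,Lutra),Solenopsis))).
From Lycaon up to that node: 2 branches. From Hylobates up to the same node: 4 branches. Total: 2 + 4 = 6.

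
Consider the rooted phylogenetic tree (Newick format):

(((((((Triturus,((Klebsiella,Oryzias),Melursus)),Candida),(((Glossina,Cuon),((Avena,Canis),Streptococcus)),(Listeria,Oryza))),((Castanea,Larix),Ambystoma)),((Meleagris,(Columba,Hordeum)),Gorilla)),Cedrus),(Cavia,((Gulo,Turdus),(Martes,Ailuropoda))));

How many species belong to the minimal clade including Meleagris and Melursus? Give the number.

The MRCA of Meleagris and Melursus is the node subtending (((((Triturus,((Klebsiella,Oryzias),Melursus)),Candida),(((Glossina,Cuon),((Avena,Canis),Streptococcus)),(Listeria,Oryza))),((Castanea,Larix),Ambystoma)),((Meleagris,(Columba,Hordeum)),Gorilla)).
That clade contains 19 terminal taxa: Ambystoma, Avena, Candida, Canis, Castanea, Columba, Cuon, Glossina, Gorilla, Hordeum, Klebsiella, Larix, Listeria, Meleagris, Melursus, Oryza, Oryzias, Streptococcus, Triturus.

19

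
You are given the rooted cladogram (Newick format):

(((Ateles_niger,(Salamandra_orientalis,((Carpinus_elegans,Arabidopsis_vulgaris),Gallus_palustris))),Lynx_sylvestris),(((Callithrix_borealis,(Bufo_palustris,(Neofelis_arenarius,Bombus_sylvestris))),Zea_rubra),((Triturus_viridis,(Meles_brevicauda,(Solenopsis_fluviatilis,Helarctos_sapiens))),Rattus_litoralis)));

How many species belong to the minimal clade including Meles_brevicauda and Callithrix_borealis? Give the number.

10

The MRCA of Meles_brevicauda and Callithrix_borealis is the node subtending (((Callithrix_borealis,(Bufo_palustris,(Neofelis_arenarius,Bombus_sylvestris))),Zea_rubra),((Triturus_viridis,(Meles_brevicauda,(Solenopsis_fluviatilis,Helarctos_sapiens))),Rattus_litoralis)).
That clade contains 10 terminal taxa: Bombus_sylvestris, Bufo_palustris, Callithrix_borealis, Helarctos_sapiens, Meles_brevicauda, Neofelis_arenarius, Rattus_litoralis, Solenopsis_fluviatilis, Triturus_viridis, Zea_rubra.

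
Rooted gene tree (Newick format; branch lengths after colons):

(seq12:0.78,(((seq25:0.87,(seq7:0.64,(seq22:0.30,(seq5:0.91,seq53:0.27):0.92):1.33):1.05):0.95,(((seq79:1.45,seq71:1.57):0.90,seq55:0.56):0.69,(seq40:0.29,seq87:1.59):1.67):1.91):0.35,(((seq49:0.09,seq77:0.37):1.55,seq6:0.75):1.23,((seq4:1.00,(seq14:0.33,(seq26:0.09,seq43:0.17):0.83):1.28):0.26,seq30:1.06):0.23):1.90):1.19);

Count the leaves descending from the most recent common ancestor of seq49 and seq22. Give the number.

18

The MRCA of seq49 and seq22 is the node subtending (((seq25,(seq7,(seq22,(seq5,seq53)))),(((seq79,seq71),seq55),(seq40,seq87))),(((seq49,seq77),seq6),((seq4,(seq14,(seq26,seq43))),seq30))).
That clade contains 18 terminal taxa: seq14, seq22, seq25, seq26, seq30, seq4, seq40, seq43, seq49, seq5, seq53, seq55, seq6, seq7, seq71, seq77, seq79, seq87.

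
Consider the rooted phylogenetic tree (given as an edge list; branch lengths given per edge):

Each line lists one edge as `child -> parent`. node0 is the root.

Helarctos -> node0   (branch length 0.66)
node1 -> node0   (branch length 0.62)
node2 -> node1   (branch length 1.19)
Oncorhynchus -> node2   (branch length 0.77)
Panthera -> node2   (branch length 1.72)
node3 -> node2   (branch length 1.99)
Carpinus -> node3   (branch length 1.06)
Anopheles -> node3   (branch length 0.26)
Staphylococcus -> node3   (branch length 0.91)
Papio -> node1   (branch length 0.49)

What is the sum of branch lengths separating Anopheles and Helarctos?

The path runs Anopheles → … → MRCA → … → Helarctos; the MRCA is the root of the tree.
Branch lengths along that path: 0.26 + 1.99 + 1.19 + 0.62 + 0.66 = 4.72.

4.72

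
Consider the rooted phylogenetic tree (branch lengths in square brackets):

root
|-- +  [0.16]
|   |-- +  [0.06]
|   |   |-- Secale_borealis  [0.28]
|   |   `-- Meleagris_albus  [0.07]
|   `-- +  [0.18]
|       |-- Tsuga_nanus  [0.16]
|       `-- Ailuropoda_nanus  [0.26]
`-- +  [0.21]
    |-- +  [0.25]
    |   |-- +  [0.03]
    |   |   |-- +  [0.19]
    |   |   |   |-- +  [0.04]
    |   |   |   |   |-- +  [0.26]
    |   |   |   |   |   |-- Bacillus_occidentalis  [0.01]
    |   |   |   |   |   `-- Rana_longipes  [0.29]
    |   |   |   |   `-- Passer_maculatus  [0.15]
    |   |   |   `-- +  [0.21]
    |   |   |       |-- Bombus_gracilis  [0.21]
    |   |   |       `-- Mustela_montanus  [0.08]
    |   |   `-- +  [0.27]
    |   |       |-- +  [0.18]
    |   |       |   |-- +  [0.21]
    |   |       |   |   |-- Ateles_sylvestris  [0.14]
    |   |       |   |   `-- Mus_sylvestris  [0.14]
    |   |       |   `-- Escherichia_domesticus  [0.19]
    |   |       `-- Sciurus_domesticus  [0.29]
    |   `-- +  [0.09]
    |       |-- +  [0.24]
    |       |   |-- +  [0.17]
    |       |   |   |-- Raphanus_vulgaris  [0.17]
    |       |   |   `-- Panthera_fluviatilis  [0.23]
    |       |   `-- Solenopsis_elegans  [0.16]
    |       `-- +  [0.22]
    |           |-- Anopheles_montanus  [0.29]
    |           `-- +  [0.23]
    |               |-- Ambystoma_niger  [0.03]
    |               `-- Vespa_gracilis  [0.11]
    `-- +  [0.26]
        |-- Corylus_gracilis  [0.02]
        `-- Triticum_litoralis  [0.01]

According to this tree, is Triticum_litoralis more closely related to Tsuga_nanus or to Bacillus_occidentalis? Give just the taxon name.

The MRCA of Triticum_litoralis and Bacillus_occidentalis subtends ((((((Bacillus_occidentalis,Rana_longipes),Passer_maculatus),(Bombus_gracilis,Mustela_montanus)),(((Ateles_sylvestris,Mus_sylvestris),Escherichia_domesticus),Sciurus_domesticus)),(((Raphanus_vulgaris,Panthera_fluviatilis),Solenopsis_elegans),(Anopheles_montanus,(Ambystoma_niger,Vespa_gracilis)))),(Corylus_gracilis,Triticum_litoralis)) (17 taxa).
The MRCA of Triticum_litoralis and Tsuga_nanus is the root, subtending the entire tree (21 taxa).
The first is nested inside the second, so Triticum_litoralis shares a more recent common ancestor with Bacillus_occidentalis.

Bacillus_occidentalis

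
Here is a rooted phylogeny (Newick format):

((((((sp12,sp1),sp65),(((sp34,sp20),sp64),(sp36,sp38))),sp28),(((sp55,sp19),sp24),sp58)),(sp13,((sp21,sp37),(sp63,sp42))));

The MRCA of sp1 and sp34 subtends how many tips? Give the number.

The MRCA of sp1 and sp34 is the node subtending (((sp12,sp1),sp65),(((sp34,sp20),sp64),(sp36,sp38))).
That clade contains 8 terminal taxa: sp1, sp12, sp20, sp34, sp36, sp38, sp64, sp65.

8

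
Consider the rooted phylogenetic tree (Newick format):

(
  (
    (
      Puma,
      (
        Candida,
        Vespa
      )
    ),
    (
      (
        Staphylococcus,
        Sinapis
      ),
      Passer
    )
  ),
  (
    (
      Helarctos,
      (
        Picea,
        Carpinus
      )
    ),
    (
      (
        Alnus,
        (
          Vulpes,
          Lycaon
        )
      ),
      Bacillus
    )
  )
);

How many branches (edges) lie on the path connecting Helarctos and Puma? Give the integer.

6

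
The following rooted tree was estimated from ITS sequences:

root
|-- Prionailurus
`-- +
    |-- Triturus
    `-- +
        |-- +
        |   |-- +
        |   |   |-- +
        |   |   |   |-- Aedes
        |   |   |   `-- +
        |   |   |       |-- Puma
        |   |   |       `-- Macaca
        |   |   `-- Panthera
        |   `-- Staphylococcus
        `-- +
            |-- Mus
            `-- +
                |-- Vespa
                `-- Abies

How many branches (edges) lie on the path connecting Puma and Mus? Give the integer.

The MRCA of Puma and Mus is the node subtending ((((Aedes,(Puma,Macaca)),Panthera),Staphylococcus),(Mus,(Vespa,Abies))).
From Puma up to that node: 5 branches. From Mus up to the same node: 2 branches. Total: 5 + 2 = 7.

7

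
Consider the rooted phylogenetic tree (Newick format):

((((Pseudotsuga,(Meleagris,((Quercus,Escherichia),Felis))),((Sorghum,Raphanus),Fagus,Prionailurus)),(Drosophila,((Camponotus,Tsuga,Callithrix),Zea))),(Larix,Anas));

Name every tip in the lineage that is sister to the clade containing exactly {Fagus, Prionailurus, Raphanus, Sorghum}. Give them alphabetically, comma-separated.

Escherichia, Felis, Meleagris, Pseudotsuga, Quercus

The clade containing exactly {Fagus, Prionailurus, Raphanus, Sorghum} attaches to the tree at the node subtending ((Pseudotsuga,(Meleagris,((Quercus,Escherichia),Felis))),((Sorghum,Raphanus),Fagus,Prionailurus)).
The other lineage descending from that same node — the sister group — is (Pseudotsuga,(Meleagris,((Quercus,Escherichia),Felis))); its 5 tips in alphabetical order are the answer.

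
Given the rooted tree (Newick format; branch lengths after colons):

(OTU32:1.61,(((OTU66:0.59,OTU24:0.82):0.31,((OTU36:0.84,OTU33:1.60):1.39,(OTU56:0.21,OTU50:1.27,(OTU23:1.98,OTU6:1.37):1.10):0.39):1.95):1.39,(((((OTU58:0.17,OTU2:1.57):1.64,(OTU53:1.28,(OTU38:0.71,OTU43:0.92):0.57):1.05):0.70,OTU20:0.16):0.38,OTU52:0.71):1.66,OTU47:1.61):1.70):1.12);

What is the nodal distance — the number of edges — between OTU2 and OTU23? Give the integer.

11

The MRCA of OTU2 and OTU23 is the node subtending (((OTU66,OTU24),((OTU36,OTU33),(OTU56,OTU50,(OTU23,OTU6)))),(((((OTU58,OTU2),(OTU53,(OTU38,OTU43))),OTU20),OTU52),OTU47)).
From OTU2 up to that node: 6 branches. From OTU23 up to the same node: 5 branches. Total: 6 + 5 = 11.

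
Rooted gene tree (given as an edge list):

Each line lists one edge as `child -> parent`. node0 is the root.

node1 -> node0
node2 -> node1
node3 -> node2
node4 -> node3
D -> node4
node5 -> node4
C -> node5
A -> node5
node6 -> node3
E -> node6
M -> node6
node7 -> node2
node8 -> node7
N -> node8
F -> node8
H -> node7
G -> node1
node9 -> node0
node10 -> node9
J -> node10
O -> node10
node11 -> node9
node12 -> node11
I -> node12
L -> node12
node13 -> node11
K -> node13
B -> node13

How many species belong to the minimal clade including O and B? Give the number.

The MRCA of O and B is the node subtending ((J,O),((I,L),(K,B))).
That clade contains 6 terminal taxa: B, I, J, K, L, O.

6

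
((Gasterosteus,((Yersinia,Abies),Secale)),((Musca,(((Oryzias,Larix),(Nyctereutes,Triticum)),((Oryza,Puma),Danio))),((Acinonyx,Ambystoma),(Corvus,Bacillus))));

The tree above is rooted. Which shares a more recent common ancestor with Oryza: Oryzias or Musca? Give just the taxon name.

The MRCA of Oryza and Oryzias subtends (((Oryzias,Larix),(Nyctereutes,Triticum)),((Oryza,Puma),Danio)) (7 taxa).
The MRCA of Oryza and Musca subtends (Musca,(((Oryzias,Larix),(Nyctereutes,Triticum)),((Oryza,Puma),Danio))) (8 taxa).
The first is nested inside the second, so Oryza shares a more recent common ancestor with Oryzias.

Oryzias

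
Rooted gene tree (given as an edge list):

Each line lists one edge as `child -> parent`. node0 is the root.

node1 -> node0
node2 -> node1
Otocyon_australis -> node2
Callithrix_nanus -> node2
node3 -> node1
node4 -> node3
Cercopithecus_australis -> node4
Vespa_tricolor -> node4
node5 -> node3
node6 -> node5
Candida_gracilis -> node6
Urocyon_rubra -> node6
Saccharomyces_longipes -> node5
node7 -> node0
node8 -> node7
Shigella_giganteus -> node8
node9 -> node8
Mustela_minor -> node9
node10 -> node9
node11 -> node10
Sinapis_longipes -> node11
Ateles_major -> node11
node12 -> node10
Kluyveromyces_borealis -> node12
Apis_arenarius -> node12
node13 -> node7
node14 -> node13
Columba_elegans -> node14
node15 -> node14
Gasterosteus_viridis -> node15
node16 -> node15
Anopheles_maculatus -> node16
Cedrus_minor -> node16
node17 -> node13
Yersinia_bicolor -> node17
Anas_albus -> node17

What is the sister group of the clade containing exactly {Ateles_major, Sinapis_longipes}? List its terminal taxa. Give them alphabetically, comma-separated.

The clade containing exactly {Ateles_major, Sinapis_longipes} attaches to the tree at the node subtending ((Sinapis_longipes,Ateles_major),(Kluyveromyces_borealis,Apis_arenarius)).
The other lineage descending from that same node — the sister group — is (Kluyveromyces_borealis,Apis_arenarius); its 2 tips in alphabetical order are the answer.

Apis_arenarius, Kluyveromyces_borealis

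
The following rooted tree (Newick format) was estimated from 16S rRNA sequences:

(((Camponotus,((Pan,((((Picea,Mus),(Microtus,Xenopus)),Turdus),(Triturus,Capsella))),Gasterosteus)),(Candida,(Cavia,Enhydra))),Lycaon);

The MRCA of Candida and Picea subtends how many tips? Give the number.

The MRCA of Candida and Picea is the node subtending ((Camponotus,((Pan,((((Picea,Mus),(Microtus,Xenopus)),Turdus),(Triturus,Capsella))),Gasterosteus)),(Candida,(Cavia,Enhydra))).
That clade contains 13 terminal taxa: Camponotus, Candida, Capsella, Cavia, Enhydra, Gasterosteus, Microtus, Mus, Pan, Picea, Triturus, Turdus, Xenopus.

13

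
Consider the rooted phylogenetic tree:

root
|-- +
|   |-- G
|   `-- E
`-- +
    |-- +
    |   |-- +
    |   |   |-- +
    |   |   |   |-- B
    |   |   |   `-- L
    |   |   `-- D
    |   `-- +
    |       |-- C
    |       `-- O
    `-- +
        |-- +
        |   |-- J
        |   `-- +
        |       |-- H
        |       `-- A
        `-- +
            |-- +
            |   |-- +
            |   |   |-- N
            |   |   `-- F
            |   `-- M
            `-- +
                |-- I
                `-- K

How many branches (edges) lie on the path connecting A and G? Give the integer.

7

The MRCA of A and G is the root of the tree.
From A up to that node: 5 branches. From G up to the same node: 2 branches. Total: 5 + 2 = 7.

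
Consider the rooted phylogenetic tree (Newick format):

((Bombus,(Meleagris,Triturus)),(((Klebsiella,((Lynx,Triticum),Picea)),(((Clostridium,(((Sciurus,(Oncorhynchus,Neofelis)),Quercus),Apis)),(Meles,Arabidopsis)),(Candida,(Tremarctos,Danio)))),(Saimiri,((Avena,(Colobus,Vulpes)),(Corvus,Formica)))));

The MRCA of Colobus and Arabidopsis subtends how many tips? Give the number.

21

The MRCA of Colobus and Arabidopsis is the node subtending (((Klebsiella,((Lynx,Triticum),Picea)),(((Clostridium,(((Sciurus,(Oncorhynchus,Neofelis)),Quercus),Apis)),(Meles,Arabidopsis)),(Candida,(Tremarctos,Danio)))),(Saimiri,((Avena,(Colobus,Vulpes)),(Corvus,Formica)))).
That clade contains 21 terminal taxa: Apis, Arabidopsis, Avena, Candida, Clostridium, Colobus, Corvus, Danio, Formica, Klebsiella, Lynx, Meles, Neofelis, Oncorhynchus, Picea, Quercus, Saimiri, Sciurus, Tremarctos, Triticum, Vulpes.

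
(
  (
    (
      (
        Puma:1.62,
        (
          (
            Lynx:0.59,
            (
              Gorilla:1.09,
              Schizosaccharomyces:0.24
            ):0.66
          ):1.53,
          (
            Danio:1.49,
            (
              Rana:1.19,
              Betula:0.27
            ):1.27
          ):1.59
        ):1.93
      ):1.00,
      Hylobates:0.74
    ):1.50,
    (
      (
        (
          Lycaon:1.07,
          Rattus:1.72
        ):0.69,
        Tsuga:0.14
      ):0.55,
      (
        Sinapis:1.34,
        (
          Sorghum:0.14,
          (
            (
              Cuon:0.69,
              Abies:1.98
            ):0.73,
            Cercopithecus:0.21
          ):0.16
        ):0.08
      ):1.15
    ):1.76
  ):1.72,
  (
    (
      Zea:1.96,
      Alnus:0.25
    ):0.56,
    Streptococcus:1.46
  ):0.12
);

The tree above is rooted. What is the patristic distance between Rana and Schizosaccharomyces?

The path runs Rana → … → MRCA → … → Schizosaccharomyces; the MRCA is the node subtending ((Lynx,(Gorilla,Schizosaccharomyces)),(Danio,(Rana,Betula))).
Branch lengths along that path: 1.19 + 1.27 + 1.59 + 1.53 + 0.66 + 0.24 = 6.48.

6.48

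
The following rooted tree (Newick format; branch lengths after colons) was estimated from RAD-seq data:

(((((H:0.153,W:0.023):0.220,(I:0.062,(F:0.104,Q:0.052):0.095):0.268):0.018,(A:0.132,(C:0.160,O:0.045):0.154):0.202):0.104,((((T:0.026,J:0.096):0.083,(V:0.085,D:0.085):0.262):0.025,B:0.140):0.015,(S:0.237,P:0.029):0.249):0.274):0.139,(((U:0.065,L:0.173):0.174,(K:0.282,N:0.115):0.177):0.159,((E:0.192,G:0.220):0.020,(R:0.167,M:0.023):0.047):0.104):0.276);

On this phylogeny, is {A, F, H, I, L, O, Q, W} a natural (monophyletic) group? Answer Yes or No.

The MRCA of the listed taxa is the root, so the smallest clade containing them is the whole tree.
That clade also contains B, C, D, E, G, J, K, M, N, P, R, S, T, U, V, which are not in the proposed group, so the group is not monophyletic.

No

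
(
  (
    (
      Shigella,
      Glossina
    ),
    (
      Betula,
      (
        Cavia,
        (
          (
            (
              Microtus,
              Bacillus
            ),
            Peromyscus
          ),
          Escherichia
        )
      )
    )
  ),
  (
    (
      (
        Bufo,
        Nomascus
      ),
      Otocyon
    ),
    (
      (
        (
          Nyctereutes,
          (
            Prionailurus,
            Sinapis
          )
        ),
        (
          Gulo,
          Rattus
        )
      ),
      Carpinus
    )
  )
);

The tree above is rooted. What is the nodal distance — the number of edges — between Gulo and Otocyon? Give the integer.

6

The MRCA of Gulo and Otocyon is the node subtending (((Bufo,Nomascus),Otocyon),(((Nyctereutes,(Prionailurus,Sinapis)),(Gulo,Rattus)),Carpinus)).
From Gulo up to that node: 4 branches. From Otocyon up to the same node: 2 branches. Total: 4 + 2 = 6.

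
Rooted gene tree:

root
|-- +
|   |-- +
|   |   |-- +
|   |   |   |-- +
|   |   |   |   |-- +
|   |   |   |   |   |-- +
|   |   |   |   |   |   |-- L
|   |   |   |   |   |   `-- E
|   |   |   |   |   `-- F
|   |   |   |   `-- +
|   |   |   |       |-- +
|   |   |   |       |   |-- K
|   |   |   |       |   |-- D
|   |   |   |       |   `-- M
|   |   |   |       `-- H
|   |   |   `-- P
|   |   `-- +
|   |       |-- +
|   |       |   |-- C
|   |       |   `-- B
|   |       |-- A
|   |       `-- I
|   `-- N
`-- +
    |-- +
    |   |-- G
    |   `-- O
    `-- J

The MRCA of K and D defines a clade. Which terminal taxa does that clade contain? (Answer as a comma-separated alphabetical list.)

D, K, M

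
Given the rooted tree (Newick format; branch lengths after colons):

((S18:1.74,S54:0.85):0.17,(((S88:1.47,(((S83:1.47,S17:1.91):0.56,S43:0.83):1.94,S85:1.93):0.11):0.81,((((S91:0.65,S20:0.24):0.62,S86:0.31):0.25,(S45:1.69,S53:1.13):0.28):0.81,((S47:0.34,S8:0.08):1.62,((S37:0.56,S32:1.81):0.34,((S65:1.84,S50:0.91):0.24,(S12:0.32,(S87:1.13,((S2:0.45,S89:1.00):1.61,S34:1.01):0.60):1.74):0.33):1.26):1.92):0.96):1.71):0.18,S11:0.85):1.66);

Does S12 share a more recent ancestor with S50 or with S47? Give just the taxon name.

The MRCA of S12 and S50 subtends ((S65,S50),(S12,(S87,((S2,S89),S34)))) (7 taxa).
The MRCA of S12 and S47 subtends ((S47,S8),((S37,S32),((S65,S50),(S12,(S87,((S2,S89),S34)))))) (11 taxa).
The first is nested inside the second, so S12 shares a more recent common ancestor with S50.

S50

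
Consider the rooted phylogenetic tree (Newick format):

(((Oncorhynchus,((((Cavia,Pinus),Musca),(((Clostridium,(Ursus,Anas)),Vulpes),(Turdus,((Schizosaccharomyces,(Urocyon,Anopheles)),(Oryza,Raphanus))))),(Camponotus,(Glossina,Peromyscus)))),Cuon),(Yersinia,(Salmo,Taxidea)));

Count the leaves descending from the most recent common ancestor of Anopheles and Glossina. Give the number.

The MRCA of Anopheles and Glossina is the node subtending ((((Cavia,Pinus),Musca),(((Clostridium,(Ursus,Anas)),Vulpes),(Turdus,((Schizosaccharomyces,(Urocyon,Anopheles)),(Oryza,Raphanus))))),(Camponotus,(Glossina,Peromyscus))).
That clade contains 16 terminal taxa: Anas, Anopheles, Camponotus, Cavia, Clostridium, Glossina, Musca, Oryza, Peromyscus, Pinus, Raphanus, Schizosaccharomyces, Turdus, Urocyon, Ursus, Vulpes.

16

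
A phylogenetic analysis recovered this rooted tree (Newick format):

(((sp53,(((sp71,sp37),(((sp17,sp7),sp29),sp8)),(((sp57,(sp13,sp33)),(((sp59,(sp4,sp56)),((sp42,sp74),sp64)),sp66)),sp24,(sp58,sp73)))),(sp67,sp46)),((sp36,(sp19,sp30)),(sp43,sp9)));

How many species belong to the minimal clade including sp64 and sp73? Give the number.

13

The MRCA of sp64 and sp73 is the node subtending (((sp57,(sp13,sp33)),(((sp59,(sp4,sp56)),((sp42,sp74),sp64)),sp66)),sp24,(sp58,sp73)).
That clade contains 13 terminal taxa: sp13, sp24, sp33, sp4, sp42, sp56, sp57, sp58, sp59, sp64, sp66, sp73, sp74.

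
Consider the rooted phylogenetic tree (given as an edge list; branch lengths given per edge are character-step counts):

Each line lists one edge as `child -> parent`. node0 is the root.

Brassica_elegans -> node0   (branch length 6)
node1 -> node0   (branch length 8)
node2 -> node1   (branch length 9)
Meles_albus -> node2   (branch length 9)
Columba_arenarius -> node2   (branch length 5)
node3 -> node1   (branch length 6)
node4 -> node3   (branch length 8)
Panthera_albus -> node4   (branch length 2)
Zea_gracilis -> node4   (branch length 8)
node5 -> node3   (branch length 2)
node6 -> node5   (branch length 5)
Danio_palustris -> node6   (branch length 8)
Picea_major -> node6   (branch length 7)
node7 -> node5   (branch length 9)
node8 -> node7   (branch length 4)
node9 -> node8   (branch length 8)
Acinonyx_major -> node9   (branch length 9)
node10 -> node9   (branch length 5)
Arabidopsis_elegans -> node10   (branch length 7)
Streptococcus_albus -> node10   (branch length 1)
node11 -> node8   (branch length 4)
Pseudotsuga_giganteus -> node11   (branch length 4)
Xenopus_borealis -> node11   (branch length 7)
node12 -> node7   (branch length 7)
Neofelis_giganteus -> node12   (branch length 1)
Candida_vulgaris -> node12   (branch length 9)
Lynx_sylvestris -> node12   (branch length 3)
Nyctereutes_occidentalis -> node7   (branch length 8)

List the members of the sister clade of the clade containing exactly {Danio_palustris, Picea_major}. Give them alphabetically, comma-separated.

The clade containing exactly {Danio_palustris, Picea_major} attaches to the tree at the node subtending ((Danio_palustris,Picea_major),(((Acinonyx_major,(Arabidopsis_elegans,Streptococcus_albus)),(Pseudotsuga_giganteus,Xenopus_borealis)),(Neofelis_giganteus,Candida_vulgaris,Lynx_sylvestris),Nyctereutes_occidentalis)).
The other lineage descending from that same node — the sister group — is (((Acinonyx_major,(Arabidopsis_elegans,Streptococcus_albus)),(Pseudotsuga_giganteus,Xenopus_borealis)),(Neofelis_giganteus,Candida_vulgaris,Lynx_sylvestris),Nyctereutes_occidentalis); its 9 tips in alphabetical order are the answer.

Acinonyx_major, Arabidopsis_elegans, Candida_vulgaris, Lynx_sylvestris, Neofelis_giganteus, Nyctereutes_occidentalis, Pseudotsuga_giganteus, Streptococcus_albus, Xenopus_borealis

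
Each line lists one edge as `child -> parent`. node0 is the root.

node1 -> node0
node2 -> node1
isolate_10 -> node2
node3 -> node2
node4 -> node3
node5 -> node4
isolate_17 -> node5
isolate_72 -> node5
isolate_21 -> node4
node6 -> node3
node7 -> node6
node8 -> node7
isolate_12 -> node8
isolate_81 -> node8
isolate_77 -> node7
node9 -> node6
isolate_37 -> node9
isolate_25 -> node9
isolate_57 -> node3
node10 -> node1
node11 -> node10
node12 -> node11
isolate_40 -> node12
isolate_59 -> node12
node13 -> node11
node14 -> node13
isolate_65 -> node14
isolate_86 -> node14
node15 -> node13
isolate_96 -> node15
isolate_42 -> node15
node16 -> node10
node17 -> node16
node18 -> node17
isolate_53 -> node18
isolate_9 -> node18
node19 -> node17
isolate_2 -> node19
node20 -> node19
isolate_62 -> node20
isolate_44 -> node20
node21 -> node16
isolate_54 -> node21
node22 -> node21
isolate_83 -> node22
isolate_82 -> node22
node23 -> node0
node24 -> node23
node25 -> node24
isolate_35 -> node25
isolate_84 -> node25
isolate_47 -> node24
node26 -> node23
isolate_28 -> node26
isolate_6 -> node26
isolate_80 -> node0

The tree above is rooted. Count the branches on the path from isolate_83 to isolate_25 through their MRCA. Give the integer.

10

The MRCA of isolate_83 and isolate_25 is the node subtending ((isolate_10,(((isolate_17,isolate_72),isolate_21),(((isolate_12,isolate_81),isolate_77),(isolate_37,isolate_25)),isolate_57)),(((isolate_40,isolate_59),((isolate_65,isolate_86),(isolate_96,isolate_42))),(((isolate_53,isolate_9),(isolate_2,(isolate_62,isolate_44))),(isolate_54,(isolate_83,isolate_82))))).
From isolate_83 up to that node: 5 branches. From isolate_25 up to the same node: 5 branches. Total: 5 + 5 = 10.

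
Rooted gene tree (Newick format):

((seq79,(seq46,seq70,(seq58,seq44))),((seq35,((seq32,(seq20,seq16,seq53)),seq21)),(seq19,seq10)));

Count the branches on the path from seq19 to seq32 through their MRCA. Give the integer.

The MRCA of seq19 and seq32 is the node subtending ((seq35,((seq32,(seq20,seq16,seq53)),seq21)),(seq19,seq10)).
From seq19 up to that node: 2 branches. From seq32 up to the same node: 4 branches. Total: 2 + 4 = 6.

6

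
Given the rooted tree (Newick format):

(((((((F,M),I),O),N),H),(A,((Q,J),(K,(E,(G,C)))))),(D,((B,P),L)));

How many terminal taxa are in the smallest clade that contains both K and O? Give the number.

13

The MRCA of K and O is the node subtending ((((((F,M),I),O),N),H),(A,((Q,J),(K,(E,(G,C)))))).
That clade contains 13 terminal taxa: A, C, E, F, G, H, I, J, K, M, N, O, Q.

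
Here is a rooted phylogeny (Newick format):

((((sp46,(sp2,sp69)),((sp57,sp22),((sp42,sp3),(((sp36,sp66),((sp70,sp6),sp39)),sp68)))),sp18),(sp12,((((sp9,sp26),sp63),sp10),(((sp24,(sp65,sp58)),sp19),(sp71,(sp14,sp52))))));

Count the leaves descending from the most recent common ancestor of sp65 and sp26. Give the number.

11

The MRCA of sp65 and sp26 is the node subtending ((((sp9,sp26),sp63),sp10),(((sp24,(sp65,sp58)),sp19),(sp71,(sp14,sp52)))).
That clade contains 11 terminal taxa: sp10, sp14, sp19, sp24, sp26, sp52, sp58, sp63, sp65, sp71, sp9.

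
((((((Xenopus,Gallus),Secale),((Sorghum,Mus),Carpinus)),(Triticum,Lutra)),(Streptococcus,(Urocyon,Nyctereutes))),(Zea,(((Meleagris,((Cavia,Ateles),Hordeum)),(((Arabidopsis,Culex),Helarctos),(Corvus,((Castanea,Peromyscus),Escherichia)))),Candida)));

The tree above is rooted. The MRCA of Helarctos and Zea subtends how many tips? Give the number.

13

The MRCA of Helarctos and Zea is the node subtending (Zea,(((Meleagris,((Cavia,Ateles),Hordeum)),(((Arabidopsis,Culex),Helarctos),(Corvus,((Castanea,Peromyscus),Escherichia)))),Candida)).
That clade contains 13 terminal taxa: Arabidopsis, Ateles, Candida, Castanea, Cavia, Corvus, Culex, Escherichia, Helarctos, Hordeum, Meleagris, Peromyscus, Zea.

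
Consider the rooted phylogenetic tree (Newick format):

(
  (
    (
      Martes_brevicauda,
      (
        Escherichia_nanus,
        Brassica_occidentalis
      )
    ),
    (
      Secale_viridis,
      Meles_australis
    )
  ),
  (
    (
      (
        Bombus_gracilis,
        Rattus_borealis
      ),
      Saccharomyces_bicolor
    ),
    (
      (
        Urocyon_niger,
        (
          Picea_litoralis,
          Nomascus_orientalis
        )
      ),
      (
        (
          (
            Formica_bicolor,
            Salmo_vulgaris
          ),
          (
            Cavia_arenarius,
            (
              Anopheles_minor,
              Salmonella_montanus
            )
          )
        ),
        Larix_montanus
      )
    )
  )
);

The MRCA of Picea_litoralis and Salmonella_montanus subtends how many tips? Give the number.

9

The MRCA of Picea_litoralis and Salmonella_montanus is the node subtending ((Urocyon_niger,(Picea_litoralis,Nomascus_orientalis)),(((Formica_bicolor,Salmo_vulgaris),(Cavia_arenarius,(Anopheles_minor,Salmonella_montanus))),Larix_montanus)).
That clade contains 9 terminal taxa: Anopheles_minor, Cavia_arenarius, Formica_bicolor, Larix_montanus, Nomascus_orientalis, Picea_litoralis, Salmo_vulgaris, Salmonella_montanus, Urocyon_niger.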